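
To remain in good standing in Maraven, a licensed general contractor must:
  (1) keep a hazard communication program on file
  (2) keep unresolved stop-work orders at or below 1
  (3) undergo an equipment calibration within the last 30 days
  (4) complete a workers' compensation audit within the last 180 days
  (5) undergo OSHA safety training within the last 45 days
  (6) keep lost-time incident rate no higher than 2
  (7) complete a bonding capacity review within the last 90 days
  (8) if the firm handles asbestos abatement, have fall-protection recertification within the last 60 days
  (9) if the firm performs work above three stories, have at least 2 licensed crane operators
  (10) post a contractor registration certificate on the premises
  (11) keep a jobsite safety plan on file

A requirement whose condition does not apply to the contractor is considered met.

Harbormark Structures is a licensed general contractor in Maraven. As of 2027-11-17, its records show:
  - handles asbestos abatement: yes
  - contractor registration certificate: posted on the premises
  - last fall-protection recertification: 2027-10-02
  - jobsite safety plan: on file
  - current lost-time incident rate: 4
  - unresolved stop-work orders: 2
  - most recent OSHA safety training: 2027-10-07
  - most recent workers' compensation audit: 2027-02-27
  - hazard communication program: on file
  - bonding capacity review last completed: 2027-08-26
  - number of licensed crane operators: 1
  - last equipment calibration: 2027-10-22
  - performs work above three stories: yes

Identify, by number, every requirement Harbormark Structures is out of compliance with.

1. hazard communication program present → met
2. unresolved stop-work orders 2 > 1 → not met
3. equipment calibration 26 days ago vs limit 30 → met
4. workers' compensation audit 263 days ago vs limit 180 → not met
5. OSHA safety training 41 days ago vs limit 45 → met
6. lost-time incident rate 4 > 2 → not met
7. bonding capacity review 83 days ago vs limit 90 → met
8. condition 'handles asbestos abatement' holds; fall-protection recertification 46 days ago vs limit 60 → met
9. condition 'performs work above three stories' holds; licensed crane operators 1 < 2 → not met
10. contractor registration certificate present → met
11. jobsite safety plan present → met
Not met: 2, 4, 6, 9

2, 4, 6, 9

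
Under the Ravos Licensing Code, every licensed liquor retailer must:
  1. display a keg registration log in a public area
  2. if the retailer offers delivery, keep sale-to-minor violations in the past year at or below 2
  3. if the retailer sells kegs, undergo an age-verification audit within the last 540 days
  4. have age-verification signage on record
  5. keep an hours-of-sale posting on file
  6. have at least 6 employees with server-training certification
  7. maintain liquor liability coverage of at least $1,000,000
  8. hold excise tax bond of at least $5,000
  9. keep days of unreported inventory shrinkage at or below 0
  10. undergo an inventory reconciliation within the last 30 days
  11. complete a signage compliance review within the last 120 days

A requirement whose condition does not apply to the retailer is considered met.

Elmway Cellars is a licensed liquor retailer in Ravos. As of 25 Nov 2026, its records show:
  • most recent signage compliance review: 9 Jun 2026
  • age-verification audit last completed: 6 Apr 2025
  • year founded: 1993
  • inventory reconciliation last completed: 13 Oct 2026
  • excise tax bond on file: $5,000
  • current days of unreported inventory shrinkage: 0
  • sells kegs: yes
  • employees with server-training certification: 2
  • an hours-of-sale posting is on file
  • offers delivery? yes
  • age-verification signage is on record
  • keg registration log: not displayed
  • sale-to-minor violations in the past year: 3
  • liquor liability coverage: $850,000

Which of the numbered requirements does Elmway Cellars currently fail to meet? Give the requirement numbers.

1. keg registration log absent → not met
2. condition 'offers delivery' holds; sale-to-minor violations in the past year 3 > 2 → not met
3. condition 'sells kegs' holds; age-verification audit 598 days ago vs limit 540 → not met
4. age-verification signage present → met
5. hours-of-sale posting present → met
6. employees with server-training certification 2 < 6 → not met
7. liquor liability coverage $850,000 < $1,000,000 → not met
8. excise tax bond $5,000 ≥ $5,000 → met
9. days of unreported inventory shrinkage 0 ≤ 0 → met
10. inventory reconciliation 43 days ago vs limit 30 → not met
11. signage compliance review 169 days ago vs limit 120 → not met
Not met: 1, 2, 3, 6, 7, 10, 11

1, 2, 3, 6, 7, 10, 11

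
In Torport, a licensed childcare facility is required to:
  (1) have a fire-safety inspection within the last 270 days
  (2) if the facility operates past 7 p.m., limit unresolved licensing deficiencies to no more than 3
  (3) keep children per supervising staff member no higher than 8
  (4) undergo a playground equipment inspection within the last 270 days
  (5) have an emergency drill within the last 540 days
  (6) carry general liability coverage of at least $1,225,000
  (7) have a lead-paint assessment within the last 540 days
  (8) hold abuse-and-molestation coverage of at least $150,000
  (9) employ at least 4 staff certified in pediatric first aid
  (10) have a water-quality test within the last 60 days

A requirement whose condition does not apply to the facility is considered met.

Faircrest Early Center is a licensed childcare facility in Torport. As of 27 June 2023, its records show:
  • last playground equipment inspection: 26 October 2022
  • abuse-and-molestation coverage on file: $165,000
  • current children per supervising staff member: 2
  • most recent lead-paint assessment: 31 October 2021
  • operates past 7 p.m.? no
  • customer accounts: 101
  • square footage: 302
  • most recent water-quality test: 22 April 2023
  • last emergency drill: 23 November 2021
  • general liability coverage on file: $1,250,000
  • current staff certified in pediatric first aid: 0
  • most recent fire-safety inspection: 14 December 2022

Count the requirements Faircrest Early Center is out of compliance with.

1. fire-safety inspection 195 days ago vs limit 270 → met
2. condition 'operates past 7 p.m.' does not hold → requirement n/a → met
3. children per supervising staff member 2 ≤ 8 → met
4. playground equipment inspection 244 days ago vs limit 270 → met
5. emergency drill 581 days ago vs limit 540 → not met
6. general liability coverage $1,250,000 ≥ $1,225,000 → met
7. lead-paint assessment 604 days ago vs limit 540 → not met
8. abuse-and-molestation coverage $165,000 ≥ $150,000 → met
9. staff certified in pediatric first aid 0 < 4 → not met
10. water-quality test 66 days ago vs limit 60 → not met
Not met: 4 of 10

4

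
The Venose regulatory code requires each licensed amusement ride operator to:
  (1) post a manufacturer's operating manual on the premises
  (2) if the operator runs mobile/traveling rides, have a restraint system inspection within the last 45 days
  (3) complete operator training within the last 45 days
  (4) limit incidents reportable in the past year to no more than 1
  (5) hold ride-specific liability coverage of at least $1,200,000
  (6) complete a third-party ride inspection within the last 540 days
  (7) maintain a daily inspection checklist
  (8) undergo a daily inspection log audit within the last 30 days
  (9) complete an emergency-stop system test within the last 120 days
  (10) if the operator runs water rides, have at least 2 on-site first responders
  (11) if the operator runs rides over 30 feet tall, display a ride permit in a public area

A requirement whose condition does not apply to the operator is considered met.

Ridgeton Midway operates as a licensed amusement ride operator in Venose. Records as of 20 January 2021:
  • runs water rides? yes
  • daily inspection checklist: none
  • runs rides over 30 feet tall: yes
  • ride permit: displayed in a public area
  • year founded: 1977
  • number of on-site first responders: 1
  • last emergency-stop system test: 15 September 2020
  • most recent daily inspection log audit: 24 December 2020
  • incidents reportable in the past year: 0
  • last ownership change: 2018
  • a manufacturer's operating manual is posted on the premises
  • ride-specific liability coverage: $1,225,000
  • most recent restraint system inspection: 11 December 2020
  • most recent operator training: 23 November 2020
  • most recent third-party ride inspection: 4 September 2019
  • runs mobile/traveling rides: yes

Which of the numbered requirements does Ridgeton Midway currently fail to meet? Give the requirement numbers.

3, 7, 9, 10

1. manufacturer's operating manual present → met
2. condition 'runs mobile/traveling rides' holds; restraint system inspection 40 days ago vs limit 45 → met
3. operator training 58 days ago vs limit 45 → not met
4. incidents reportable in the past year 0 ≤ 1 → met
5. ride-specific liability coverage $1,225,000 ≥ $1,200,000 → met
6. third-party ride inspection 504 days ago vs limit 540 → met
7. daily inspection checklist absent → not met
8. daily inspection log audit 27 days ago vs limit 30 → met
9. emergency-stop system test 127 days ago vs limit 120 → not met
10. condition 'runs water rides' holds; on-site first responders 1 < 2 → not met
11. condition 'runs rides over 30 feet tall' holds; ride permit present → met
Not met: 3, 7, 9, 10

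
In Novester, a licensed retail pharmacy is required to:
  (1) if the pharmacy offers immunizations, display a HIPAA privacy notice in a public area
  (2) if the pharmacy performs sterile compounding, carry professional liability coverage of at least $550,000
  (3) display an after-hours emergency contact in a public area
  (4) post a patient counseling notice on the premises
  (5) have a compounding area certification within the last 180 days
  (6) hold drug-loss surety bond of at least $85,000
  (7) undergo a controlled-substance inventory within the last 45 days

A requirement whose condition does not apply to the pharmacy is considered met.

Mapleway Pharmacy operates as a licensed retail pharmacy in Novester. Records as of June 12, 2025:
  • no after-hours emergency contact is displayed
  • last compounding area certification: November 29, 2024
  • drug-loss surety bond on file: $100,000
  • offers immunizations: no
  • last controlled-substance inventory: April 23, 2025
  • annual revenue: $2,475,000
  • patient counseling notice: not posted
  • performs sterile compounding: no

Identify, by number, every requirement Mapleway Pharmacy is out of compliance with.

1. condition 'offers immunizations' does not hold → requirement n/a → met
2. condition 'performs sterile compounding' does not hold → requirement n/a → met
3. after-hours emergency contact absent → not met
4. patient counseling notice absent → not met
5. compounding area certification 195 days ago vs limit 180 → not met
6. drug-loss surety bond $100,000 ≥ $85,000 → met
7. controlled-substance inventory 50 days ago vs limit 45 → not met
Not met: 3, 4, 5, 7

3, 4, 5, 7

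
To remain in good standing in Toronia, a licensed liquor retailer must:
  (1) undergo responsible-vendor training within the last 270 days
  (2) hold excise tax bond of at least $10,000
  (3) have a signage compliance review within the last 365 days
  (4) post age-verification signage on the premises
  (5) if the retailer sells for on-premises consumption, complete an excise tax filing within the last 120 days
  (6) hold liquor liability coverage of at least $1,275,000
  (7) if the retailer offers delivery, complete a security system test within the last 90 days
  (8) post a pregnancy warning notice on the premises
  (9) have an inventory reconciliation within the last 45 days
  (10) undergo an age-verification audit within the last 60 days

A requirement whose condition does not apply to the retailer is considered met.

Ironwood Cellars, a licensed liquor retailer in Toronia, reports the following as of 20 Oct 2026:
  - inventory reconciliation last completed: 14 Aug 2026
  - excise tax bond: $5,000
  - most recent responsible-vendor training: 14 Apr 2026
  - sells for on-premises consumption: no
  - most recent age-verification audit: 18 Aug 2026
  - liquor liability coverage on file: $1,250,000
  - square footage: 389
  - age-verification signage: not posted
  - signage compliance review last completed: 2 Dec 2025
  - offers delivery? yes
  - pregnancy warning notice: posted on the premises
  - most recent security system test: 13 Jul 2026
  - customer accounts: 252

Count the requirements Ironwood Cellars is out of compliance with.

6

1. responsible-vendor training 189 days ago vs limit 270 → met
2. excise tax bond $5,000 < $10,000 → not met
3. signage compliance review 322 days ago vs limit 365 → met
4. age-verification signage absent → not met
5. condition 'sells for on-premises consumption' does not hold → requirement n/a → met
6. liquor liability coverage $1,250,000 < $1,275,000 → not met
7. condition 'offers delivery' holds; security system test 99 days ago vs limit 90 → not met
8. pregnancy warning notice present → met
9. inventory reconciliation 67 days ago vs limit 45 → not met
10. age-verification audit 63 days ago vs limit 60 → not met
Not met: 6 of 10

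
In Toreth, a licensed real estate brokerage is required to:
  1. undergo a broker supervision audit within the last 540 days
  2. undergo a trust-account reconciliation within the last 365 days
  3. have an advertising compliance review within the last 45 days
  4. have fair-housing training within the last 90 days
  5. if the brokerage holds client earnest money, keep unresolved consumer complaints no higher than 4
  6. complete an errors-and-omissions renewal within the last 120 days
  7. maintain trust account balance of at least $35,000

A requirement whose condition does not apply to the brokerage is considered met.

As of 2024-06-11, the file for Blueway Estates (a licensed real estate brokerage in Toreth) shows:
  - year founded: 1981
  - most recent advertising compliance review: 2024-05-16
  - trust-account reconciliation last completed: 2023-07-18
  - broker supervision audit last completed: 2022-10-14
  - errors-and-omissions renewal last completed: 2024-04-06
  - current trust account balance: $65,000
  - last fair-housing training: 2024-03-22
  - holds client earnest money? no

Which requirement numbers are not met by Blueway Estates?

1

1. broker supervision audit 606 days ago vs limit 540 → not met
2. trust-account reconciliation 329 days ago vs limit 365 → met
3. advertising compliance review 26 days ago vs limit 45 → met
4. fair-housing training 81 days ago vs limit 90 → met
5. condition 'holds client earnest money' does not hold → requirement n/a → met
6. errors-and-omissions renewal 66 days ago vs limit 120 → met
7. trust account balance $65,000 ≥ $35,000 → met
Not met: 1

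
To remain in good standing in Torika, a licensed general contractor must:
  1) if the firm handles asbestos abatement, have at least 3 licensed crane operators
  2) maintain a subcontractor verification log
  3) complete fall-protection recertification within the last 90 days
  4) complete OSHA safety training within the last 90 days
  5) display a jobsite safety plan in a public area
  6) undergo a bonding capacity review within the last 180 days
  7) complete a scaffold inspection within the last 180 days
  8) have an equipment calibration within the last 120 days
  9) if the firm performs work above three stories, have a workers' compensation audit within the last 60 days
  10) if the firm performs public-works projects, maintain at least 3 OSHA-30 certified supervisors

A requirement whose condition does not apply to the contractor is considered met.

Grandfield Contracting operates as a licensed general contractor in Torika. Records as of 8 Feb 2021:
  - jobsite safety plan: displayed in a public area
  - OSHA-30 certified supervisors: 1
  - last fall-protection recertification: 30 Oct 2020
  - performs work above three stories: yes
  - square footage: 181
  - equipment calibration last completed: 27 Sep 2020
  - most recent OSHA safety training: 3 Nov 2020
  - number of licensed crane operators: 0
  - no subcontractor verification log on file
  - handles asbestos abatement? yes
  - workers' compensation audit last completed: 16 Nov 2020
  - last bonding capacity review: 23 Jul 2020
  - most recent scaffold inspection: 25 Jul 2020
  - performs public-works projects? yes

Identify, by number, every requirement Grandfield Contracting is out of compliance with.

1, 2, 3, 4, 6, 7, 8, 9, 10

1. condition 'handles asbestos abatement' holds; licensed crane operators 0 < 3 → not met
2. subcontractor verification log absent → not met
3. fall-protection recertification 101 days ago vs limit 90 → not met
4. OSHA safety training 97 days ago vs limit 90 → not met
5. jobsite safety plan present → met
6. bonding capacity review 200 days ago vs limit 180 → not met
7. scaffold inspection 198 days ago vs limit 180 → not met
8. equipment calibration 134 days ago vs limit 120 → not met
9. condition 'performs work above three stories' holds; workers' compensation audit 84 days ago vs limit 60 → not met
10. condition 'performs public-works projects' holds; OSHA-30 certified supervisors 1 < 3 → not met
Not met: 1, 2, 3, 4, 6, 7, 8, 9, 10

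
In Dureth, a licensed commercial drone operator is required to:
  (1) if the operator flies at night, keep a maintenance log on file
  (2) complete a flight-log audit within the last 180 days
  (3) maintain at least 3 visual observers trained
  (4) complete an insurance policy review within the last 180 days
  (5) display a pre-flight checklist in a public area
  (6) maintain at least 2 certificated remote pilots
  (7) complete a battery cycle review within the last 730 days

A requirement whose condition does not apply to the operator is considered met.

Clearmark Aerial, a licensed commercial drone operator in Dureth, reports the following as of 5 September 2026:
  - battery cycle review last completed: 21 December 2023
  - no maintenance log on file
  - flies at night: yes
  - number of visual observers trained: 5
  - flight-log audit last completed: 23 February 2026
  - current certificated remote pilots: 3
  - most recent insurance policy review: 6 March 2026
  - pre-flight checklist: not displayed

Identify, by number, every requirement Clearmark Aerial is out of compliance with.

1, 2, 4, 5, 7

1. condition 'flies at night' holds; maintenance log absent → not met
2. flight-log audit 194 days ago vs limit 180 → not met
3. visual observers trained 5 ≥ 3 → met
4. insurance policy review 183 days ago vs limit 180 → not met
5. pre-flight checklist absent → not met
6. certificated remote pilots 3 ≥ 2 → met
7. battery cycle review 989 days ago vs limit 730 → not met
Not met: 1, 2, 4, 5, 7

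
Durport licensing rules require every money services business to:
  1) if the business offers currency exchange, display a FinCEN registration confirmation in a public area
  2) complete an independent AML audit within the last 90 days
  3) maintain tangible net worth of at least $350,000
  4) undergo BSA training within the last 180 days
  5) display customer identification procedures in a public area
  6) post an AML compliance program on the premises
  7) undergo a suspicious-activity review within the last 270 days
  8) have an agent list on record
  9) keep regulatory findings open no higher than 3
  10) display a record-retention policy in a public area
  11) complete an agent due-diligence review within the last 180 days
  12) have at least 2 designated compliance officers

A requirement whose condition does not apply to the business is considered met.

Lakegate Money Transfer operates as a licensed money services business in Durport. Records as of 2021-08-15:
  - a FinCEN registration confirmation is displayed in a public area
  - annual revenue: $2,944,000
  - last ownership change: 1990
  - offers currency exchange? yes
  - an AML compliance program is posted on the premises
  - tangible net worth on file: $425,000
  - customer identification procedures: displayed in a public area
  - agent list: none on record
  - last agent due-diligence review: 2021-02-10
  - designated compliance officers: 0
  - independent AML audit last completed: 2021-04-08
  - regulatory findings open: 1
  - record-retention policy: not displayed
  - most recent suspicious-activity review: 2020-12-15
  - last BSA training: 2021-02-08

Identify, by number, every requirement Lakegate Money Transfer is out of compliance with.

1. condition 'offers currency exchange' holds; FinCEN registration confirmation present → met
2. independent AML audit 129 days ago vs limit 90 → not met
3. tangible net worth $425,000 ≥ $350,000 → met
4. BSA training 188 days ago vs limit 180 → not met
5. customer identification procedures present → met
6. AML compliance program present → met
7. suspicious-activity review 243 days ago vs limit 270 → met
8. agent list absent → not met
9. regulatory findings open 1 ≤ 3 → met
10. record-retention policy absent → not met
11. agent due-diligence review 186 days ago vs limit 180 → not met
12. designated compliance officers 0 < 2 → not met
Not met: 2, 4, 8, 10, 11, 12

2, 4, 8, 10, 11, 12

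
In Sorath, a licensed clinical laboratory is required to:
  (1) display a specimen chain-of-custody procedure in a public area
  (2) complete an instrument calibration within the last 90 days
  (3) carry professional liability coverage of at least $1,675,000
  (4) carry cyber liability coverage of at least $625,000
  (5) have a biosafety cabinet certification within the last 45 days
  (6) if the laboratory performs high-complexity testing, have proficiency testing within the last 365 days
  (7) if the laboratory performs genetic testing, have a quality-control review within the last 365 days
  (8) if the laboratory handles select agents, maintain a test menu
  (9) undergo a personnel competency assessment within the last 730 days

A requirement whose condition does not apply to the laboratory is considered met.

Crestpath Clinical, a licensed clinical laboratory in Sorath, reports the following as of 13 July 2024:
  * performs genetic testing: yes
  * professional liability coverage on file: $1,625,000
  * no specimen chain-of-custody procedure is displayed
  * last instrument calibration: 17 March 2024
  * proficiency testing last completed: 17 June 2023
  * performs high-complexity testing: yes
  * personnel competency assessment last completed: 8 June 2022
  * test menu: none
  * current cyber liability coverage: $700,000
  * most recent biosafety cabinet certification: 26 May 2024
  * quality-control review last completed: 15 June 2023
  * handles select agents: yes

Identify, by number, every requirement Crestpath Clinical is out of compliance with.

1, 2, 3, 5, 6, 7, 8, 9

1. specimen chain-of-custody procedure absent → not met
2. instrument calibration 118 days ago vs limit 90 → not met
3. professional liability coverage $1,625,000 < $1,675,000 → not met
4. cyber liability coverage $700,000 ≥ $625,000 → met
5. biosafety cabinet certification 48 days ago vs limit 45 → not met
6. condition 'performs high-complexity testing' holds; proficiency testing 392 days ago vs limit 365 → not met
7. condition 'performs genetic testing' holds; quality-control review 394 days ago vs limit 365 → not met
8. condition 'handles select agents' holds; test menu absent → not met
9. personnel competency assessment 766 days ago vs limit 730 → not met
Not met: 1, 2, 3, 5, 6, 7, 8, 9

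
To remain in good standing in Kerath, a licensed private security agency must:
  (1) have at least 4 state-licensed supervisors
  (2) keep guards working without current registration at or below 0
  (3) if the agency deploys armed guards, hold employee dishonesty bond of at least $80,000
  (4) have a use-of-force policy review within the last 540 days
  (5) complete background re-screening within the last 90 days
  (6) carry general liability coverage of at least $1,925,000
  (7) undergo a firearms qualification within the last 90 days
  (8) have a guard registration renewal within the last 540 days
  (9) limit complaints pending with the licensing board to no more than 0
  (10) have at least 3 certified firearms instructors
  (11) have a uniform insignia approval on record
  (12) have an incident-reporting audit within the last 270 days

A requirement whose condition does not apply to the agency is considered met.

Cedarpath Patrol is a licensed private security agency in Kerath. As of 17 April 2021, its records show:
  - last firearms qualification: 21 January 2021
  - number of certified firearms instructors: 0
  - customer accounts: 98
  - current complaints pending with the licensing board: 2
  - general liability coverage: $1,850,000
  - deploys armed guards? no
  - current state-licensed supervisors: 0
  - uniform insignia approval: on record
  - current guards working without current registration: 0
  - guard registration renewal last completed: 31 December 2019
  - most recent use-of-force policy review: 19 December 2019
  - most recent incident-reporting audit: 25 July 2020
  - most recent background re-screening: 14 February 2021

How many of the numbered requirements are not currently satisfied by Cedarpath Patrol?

1. state-licensed supervisors 0 < 4 → not met
2. guards working without current registration 0 ≤ 0 → met
3. condition 'deploys armed guards' does not hold → requirement n/a → met
4. use-of-force policy review 485 days ago vs limit 540 → met
5. background re-screening 62 days ago vs limit 90 → met
6. general liability coverage $1,850,000 < $1,925,000 → not met
7. firearms qualification 86 days ago vs limit 90 → met
8. guard registration renewal 473 days ago vs limit 540 → met
9. complaints pending with the licensing board 2 > 0 → not met
10. certified firearms instructors 0 < 3 → not met
11. uniform insignia approval present → met
12. incident-reporting audit 266 days ago vs limit 270 → met
Not met: 4 of 12

4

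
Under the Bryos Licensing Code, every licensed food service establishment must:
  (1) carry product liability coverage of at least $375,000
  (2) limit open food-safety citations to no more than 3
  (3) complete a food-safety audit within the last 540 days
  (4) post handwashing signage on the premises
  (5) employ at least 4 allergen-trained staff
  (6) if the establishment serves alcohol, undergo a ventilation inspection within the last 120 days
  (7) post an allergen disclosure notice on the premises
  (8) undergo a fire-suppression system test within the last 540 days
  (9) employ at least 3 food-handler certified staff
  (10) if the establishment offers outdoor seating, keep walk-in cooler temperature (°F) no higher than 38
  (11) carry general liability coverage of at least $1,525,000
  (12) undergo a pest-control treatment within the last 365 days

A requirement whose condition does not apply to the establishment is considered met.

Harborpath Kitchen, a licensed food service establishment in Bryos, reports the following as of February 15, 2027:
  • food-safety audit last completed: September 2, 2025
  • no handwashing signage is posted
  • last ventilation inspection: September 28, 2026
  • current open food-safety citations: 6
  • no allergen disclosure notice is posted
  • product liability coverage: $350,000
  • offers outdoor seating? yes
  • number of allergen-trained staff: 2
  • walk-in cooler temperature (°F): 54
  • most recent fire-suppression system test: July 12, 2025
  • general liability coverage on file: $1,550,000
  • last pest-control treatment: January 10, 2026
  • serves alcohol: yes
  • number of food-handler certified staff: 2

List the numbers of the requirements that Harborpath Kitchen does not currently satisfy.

1, 2, 4, 5, 6, 7, 8, 9, 10, 12

1. product liability coverage $350,000 < $375,000 → not met
2. open food-safety citations 6 > 3 → not met
3. food-safety audit 531 days ago vs limit 540 → met
4. handwashing signage absent → not met
5. allergen-trained staff 2 < 4 → not met
6. condition 'serves alcohol' holds; ventilation inspection 140 days ago vs limit 120 → not met
7. allergen disclosure notice absent → not met
8. fire-suppression system test 583 days ago vs limit 540 → not met
9. food-handler certified staff 2 < 3 → not met
10. condition 'offers outdoor seating' holds; walk-in cooler temperature (°F) 54 > 38 → not met
11. general liability coverage $1,550,000 ≥ $1,525,000 → met
12. pest-control treatment 401 days ago vs limit 365 → not met
Not met: 1, 2, 4, 5, 6, 7, 8, 9, 10, 12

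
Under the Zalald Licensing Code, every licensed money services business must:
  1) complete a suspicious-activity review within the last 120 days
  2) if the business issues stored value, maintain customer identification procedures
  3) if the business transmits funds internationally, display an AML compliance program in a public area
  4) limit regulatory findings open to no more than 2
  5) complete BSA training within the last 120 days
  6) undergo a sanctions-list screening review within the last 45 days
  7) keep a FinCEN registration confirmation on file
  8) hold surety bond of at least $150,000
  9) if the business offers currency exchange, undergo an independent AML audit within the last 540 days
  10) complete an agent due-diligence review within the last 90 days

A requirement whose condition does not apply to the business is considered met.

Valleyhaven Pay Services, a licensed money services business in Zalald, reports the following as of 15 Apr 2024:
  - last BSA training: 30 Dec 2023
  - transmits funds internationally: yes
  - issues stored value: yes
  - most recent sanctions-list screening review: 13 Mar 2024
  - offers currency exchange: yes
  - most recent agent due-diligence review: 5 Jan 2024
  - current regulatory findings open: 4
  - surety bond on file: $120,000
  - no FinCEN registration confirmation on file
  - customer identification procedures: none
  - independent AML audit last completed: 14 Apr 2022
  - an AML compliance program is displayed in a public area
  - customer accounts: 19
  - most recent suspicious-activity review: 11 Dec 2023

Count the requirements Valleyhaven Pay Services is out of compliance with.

1. suspicious-activity review 126 days ago vs limit 120 → not met
2. condition 'issues stored value' holds; customer identification procedures absent → not met
3. condition 'transmits funds internationally' holds; AML compliance program present → met
4. regulatory findings open 4 > 2 → not met
5. BSA training 107 days ago vs limit 120 → met
6. sanctions-list screening review 33 days ago vs limit 45 → met
7. FinCEN registration confirmation absent → not met
8. surety bond $120,000 < $150,000 → not met
9. condition 'offers currency exchange' holds; independent AML audit 732 days ago vs limit 540 → not met
10. agent due-diligence review 101 days ago vs limit 90 → not met
Not met: 7 of 10

7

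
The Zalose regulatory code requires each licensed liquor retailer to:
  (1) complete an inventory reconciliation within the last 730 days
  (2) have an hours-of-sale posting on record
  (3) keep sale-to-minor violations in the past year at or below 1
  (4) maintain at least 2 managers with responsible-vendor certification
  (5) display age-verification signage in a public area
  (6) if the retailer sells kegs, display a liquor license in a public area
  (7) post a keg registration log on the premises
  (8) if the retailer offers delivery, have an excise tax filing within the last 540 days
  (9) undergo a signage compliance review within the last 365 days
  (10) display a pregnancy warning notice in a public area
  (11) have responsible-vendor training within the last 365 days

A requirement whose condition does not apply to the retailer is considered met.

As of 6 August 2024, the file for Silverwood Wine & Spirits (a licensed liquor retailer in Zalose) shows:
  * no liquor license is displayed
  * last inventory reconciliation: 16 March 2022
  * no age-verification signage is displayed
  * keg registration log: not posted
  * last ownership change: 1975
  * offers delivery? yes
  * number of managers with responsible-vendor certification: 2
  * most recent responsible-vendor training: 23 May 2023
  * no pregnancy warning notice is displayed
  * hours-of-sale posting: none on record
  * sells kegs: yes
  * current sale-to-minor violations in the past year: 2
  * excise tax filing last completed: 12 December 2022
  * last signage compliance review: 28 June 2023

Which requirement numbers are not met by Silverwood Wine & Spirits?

1. inventory reconciliation 874 days ago vs limit 730 → not met
2. hours-of-sale posting absent → not met
3. sale-to-minor violations in the past year 2 > 1 → not met
4. managers with responsible-vendor certification 2 ≥ 2 → met
5. age-verification signage absent → not met
6. condition 'sells kegs' holds; liquor license absent → not met
7. keg registration log absent → not met
8. condition 'offers delivery' holds; excise tax filing 603 days ago vs limit 540 → not met
9. signage compliance review 405 days ago vs limit 365 → not met
10. pregnancy warning notice absent → not met
11. responsible-vendor training 441 days ago vs limit 365 → not met
Not met: 1, 2, 3, 5, 6, 7, 8, 9, 10, 11

1, 2, 3, 5, 6, 7, 8, 9, 10, 11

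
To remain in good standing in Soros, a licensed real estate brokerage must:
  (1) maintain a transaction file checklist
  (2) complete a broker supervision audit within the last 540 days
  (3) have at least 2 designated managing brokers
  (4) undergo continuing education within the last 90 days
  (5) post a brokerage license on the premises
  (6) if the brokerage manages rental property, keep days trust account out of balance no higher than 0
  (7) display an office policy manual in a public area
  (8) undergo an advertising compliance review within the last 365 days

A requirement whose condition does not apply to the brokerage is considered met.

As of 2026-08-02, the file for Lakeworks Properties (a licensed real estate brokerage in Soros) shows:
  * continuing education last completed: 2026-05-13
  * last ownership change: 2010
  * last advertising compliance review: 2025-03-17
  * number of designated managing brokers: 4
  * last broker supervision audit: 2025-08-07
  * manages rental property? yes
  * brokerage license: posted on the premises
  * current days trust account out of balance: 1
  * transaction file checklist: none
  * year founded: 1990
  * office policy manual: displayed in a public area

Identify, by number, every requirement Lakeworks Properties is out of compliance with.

1. transaction file checklist absent → not met
2. broker supervision audit 360 days ago vs limit 540 → met
3. designated managing brokers 4 ≥ 2 → met
4. continuing education 81 days ago vs limit 90 → met
5. brokerage license present → met
6. condition 'manages rental property' holds; days trust account out of balance 1 > 0 → not met
7. office policy manual present → met
8. advertising compliance review 503 days ago vs limit 365 → not met
Not met: 1, 6, 8

1, 6, 8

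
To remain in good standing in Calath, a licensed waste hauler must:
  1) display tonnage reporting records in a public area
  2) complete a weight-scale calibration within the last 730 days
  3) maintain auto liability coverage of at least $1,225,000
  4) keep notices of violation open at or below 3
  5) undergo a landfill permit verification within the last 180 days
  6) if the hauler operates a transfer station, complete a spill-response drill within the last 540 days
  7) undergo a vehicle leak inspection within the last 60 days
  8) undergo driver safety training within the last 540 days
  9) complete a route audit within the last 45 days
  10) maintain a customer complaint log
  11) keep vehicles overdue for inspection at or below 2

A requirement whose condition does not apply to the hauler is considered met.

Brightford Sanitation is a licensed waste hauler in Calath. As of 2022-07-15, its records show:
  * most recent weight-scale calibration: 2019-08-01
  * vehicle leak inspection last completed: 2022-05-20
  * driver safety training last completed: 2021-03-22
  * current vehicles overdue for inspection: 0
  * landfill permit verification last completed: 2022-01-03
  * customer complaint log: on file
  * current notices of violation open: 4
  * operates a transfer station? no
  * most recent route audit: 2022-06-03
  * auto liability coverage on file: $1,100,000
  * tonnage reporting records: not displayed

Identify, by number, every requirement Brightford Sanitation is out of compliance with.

1, 2, 3, 4, 5

1. tonnage reporting records absent → not met
2. weight-scale calibration 1079 days ago vs limit 730 → not met
3. auto liability coverage $1,100,000 < $1,225,000 → not met
4. notices of violation open 4 > 3 → not met
5. landfill permit verification 193 days ago vs limit 180 → not met
6. condition 'operates a transfer station' does not hold → requirement n/a → met
7. vehicle leak inspection 56 days ago vs limit 60 → met
8. driver safety training 480 days ago vs limit 540 → met
9. route audit 42 days ago vs limit 45 → met
10. customer complaint log present → met
11. vehicles overdue for inspection 0 ≤ 2 → met
Not met: 1, 2, 3, 4, 5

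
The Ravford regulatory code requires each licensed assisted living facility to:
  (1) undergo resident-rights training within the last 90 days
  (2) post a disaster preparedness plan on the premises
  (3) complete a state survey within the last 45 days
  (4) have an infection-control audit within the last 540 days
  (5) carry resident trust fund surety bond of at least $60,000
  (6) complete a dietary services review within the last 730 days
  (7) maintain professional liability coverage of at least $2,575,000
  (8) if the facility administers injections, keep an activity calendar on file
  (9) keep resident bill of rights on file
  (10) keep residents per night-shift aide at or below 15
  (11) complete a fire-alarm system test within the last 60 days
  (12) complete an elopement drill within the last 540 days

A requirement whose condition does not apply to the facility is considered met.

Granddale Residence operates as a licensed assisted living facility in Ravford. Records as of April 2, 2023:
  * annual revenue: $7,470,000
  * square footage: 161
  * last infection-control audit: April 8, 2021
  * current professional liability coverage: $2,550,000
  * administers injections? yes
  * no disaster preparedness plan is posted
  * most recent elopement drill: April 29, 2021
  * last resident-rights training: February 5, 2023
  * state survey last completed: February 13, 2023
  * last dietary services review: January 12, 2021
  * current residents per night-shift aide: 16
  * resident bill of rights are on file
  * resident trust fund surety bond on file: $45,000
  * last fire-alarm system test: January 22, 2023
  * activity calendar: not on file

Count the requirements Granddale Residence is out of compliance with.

10

1. resident-rights training 56 days ago vs limit 90 → met
2. disaster preparedness plan absent → not met
3. state survey 48 days ago vs limit 45 → not met
4. infection-control audit 724 days ago vs limit 540 → not met
5. resident trust fund surety bond $45,000 < $60,000 → not met
6. dietary services review 810 days ago vs limit 730 → not met
7. professional liability coverage $2,550,000 < $2,575,000 → not met
8. condition 'administers injections' holds; activity calendar absent → not met
9. resident bill of rights present → met
10. residents per night-shift aide 16 > 15 → not met
11. fire-alarm system test 70 days ago vs limit 60 → not met
12. elopement drill 703 days ago vs limit 540 → not met
Not met: 10 of 12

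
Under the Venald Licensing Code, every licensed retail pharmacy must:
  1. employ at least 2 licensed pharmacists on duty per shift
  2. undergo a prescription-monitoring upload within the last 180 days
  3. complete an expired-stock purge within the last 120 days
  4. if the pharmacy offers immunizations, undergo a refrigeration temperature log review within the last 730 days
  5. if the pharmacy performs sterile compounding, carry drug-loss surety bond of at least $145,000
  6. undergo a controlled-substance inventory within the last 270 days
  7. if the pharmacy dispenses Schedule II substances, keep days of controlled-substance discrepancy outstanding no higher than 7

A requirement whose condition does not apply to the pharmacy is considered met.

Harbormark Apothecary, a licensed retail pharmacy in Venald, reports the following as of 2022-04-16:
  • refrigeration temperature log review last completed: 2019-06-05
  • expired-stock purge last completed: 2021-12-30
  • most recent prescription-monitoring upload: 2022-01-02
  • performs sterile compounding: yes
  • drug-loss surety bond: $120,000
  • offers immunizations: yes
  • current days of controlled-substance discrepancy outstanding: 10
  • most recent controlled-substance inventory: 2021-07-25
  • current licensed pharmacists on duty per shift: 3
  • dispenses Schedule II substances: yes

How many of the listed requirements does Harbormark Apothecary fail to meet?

3

1. licensed pharmacists on duty per shift 3 ≥ 2 → met
2. prescription-monitoring upload 104 days ago vs limit 180 → met
3. expired-stock purge 107 days ago vs limit 120 → met
4. condition 'offers immunizations' holds; refrigeration temperature log review 1046 days ago vs limit 730 → not met
5. condition 'performs sterile compounding' holds; drug-loss surety bond $120,000 < $145,000 → not met
6. controlled-substance inventory 265 days ago vs limit 270 → met
7. condition 'dispenses Schedule II substances' holds; days of controlled-substance discrepancy outstanding 10 > 7 → not met
Not met: 3 of 7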